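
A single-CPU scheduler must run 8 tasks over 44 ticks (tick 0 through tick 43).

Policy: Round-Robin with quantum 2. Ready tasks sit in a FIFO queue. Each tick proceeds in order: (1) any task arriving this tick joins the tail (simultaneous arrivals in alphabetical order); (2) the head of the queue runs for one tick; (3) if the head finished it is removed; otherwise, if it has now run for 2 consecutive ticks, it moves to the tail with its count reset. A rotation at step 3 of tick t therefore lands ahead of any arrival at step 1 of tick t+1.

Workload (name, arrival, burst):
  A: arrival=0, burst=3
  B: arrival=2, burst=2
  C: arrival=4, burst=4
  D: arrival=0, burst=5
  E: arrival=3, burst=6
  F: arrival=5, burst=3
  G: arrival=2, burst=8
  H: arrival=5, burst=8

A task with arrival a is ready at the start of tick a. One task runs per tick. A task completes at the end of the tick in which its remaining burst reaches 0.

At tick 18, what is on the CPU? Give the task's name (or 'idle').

t=0: queue=[A,D] q_used=0 → run A
t=1: queue=[A,D] q_used=1 → run A
t=2: queue=[D,A,B,G] q_used=0 → run D
t=3: queue=[D,A,B,G,E] q_used=1 → run D
t=4: queue=[A,B,G,E,D,C] q_used=0 → run A
t=5: queue=[B,G,E,D,C,F,H] q_used=0 → run B
t=6: queue=[B,G,E,D,C,F,H] q_used=1 → run B
t=7: queue=[G,E,D,C,F,H] q_used=0 → run G
t=8: queue=[G,E,D,C,F,H] q_used=1 → run G
t=9: queue=[E,D,C,F,H,G] q_used=0 → run E
t=10: queue=[E,D,C,F,H,G] q_used=1 → run E
t=11: queue=[D,C,F,H,G,E] q_used=0 → run D
t=12: queue=[D,C,F,H,G,E] q_used=1 → run D
t=13: queue=[C,F,H,G,E,D] q_used=0 → run C
t=14: queue=[C,F,H,G,E,D] q_used=1 → run C
t=15: queue=[F,H,G,E,D,C] q_used=0 → run F
t=16: queue=[F,H,G,E,D,C] q_used=1 → run F
t=17: queue=[H,G,E,D,C,F] q_used=0 → run H
t=18: queue=[H,G,E,D,C,F] q_used=1 → run H
t=19: queue=[G,E,D,C,F,H] q_used=0 → run G
t=20: queue=[G,E,D,C,F,H] q_used=1 → run G
t=21: queue=[E,D,C,F,H,G] q_used=0 → run E
t=22: queue=[E,D,C,F,H,G] q_used=1 → run E
t=23: queue=[D,C,F,H,G,E] q_used=0 → run D
t=24: queue=[C,F,H,G,E] q_used=0 → run C
t=25: queue=[C,F,H,G,E] q_used=1 → run C
t=26: queue=[F,H,G,E] q_used=0 → run F
t=27: queue=[H,G,E] q_used=0 → run H
t=28: queue=[H,G,E] q_used=1 → run H
t=29: queue=[G,E,H] q_used=0 → run G
t=30: queue=[G,E,H] q_used=1 → run G
t=31: queue=[E,H,G] q_used=0 → run E
t=32: queue=[E,H,G] q_used=1 → run E
t=33: queue=[H,G] q_used=0 → run H
t=34: queue=[H,G] q_used=1 → run H
t=35: queue=[G,H] q_used=0 → run G
t=36: queue=[G,H] q_used=1 → run G
t=37: queue=[H] q_used=0 → run H
t=38: queue=[H] q_used=1 → run H
t=39: (idle)
t=40: (idle)
t=41: (idle)
t=42: (idle)
t=43: (idle)

running at tick 18 = H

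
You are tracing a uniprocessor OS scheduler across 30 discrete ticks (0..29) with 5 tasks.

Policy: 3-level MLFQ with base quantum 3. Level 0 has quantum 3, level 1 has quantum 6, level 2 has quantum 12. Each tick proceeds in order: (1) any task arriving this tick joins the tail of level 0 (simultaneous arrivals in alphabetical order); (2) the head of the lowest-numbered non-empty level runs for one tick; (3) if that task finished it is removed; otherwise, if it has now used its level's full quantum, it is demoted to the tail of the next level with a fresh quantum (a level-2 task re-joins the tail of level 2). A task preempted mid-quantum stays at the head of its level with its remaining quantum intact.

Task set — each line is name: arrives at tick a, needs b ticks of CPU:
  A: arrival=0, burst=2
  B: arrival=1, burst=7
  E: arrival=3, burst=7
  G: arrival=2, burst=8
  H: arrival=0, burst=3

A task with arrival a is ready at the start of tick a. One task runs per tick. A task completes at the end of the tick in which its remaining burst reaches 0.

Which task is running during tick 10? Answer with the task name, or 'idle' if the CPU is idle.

t=0: L0/L1/L2 = AH/-/- → run A
t=1: L0/L1/L2 = AHB/-/- → run A
t=2: L0/L1/L2 = HBG/-/- → run H
t=3: L0/L1/L2 = HBGE/-/- → run H
t=4: L0/L1/L2 = HBGE/-/- → run H
t=5: L0/L1/L2 = BGE/-/- → run B
t=6: L0/L1/L2 = BGE/-/- → run B
t=7: L0/L1/L2 = BGE/-/- → run B
t=8: L0/L1/L2 = GE/B/- → run G
t=9: L0/L1/L2 = GE/B/- → run G
t=10: L0/L1/L2 = GE/B/- → run G
t=11: L0/L1/L2 = E/BG/- → run E
t=12: L0/L1/L2 = E/BG/- → run E
t=13: L0/L1/L2 = E/BG/- → run E
t=14: L0/L1/L2 = -/BGE/- → run B
t=15: L0/L1/L2 = -/BGE/- → run B
t=16: L0/L1/L2 = -/BGE/- → run B
t=17: L0/L1/L2 = -/BGE/- → run B
t=18: L0/L1/L2 = -/GE/- → run G
t=19: L0/L1/L2 = -/GE/- → run G
t=20: L0/L1/L2 = -/GE/- → run G
t=21: L0/L1/L2 = -/GE/- → run G
t=22: L0/L1/L2 = -/GE/- → run G
t=23: L0/L1/L2 = -/E/- → run E
t=24: L0/L1/L2 = -/E/- → run E
t=25: L0/L1/L2 = -/E/- → run E
t=26: L0/L1/L2 = -/E/- → run E
t=27: (idle)
t=28: (idle)
t=29: (idle)

running at tick 10 = G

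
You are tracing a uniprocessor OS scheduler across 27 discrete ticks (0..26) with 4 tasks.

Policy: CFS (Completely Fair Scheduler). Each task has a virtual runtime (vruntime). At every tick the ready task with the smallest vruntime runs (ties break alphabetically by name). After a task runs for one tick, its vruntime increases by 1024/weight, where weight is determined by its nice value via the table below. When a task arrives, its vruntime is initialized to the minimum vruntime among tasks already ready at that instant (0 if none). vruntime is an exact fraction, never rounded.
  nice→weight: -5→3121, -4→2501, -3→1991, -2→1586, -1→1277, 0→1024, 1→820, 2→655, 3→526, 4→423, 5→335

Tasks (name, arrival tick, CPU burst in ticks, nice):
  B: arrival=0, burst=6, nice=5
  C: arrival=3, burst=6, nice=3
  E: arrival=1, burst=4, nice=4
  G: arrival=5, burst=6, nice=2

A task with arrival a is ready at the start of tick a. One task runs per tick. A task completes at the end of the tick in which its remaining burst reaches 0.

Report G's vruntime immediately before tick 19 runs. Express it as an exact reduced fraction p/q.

t=0: vr[B=0] → run B
t=1: vr[B=1024/335 E=1024/335] → run B
t=2: vr[B=2048/335 E=1024/335] → run E
t=3: vr[B=2048/335 C=776192/141705 E=776192/141705] → run C
t=4: vr[B=2048/335 C=276691456/37268415 E=776192/141705] → run E
t=5: vr[B=2048/335 C=276691456/37268415 E=1119232/141705 G=2048/335] → run B
t=6: vr[B=3072/335 C=276691456/37268415 E=1119232/141705 G=2048/335] → run G
t=7: vr[B=3072/335 C=276691456/37268415 E=1119232/141705 G=336896/43885] → run C
t=8: vr[B=3072/335 C=349244416/37268415 E=1119232/141705 G=336896/43885] → run G
t=9: vr[B=3072/335 C=349244416/37268415 E=1119232/141705 G=405504/43885] → run E
t=10: vr[B=3072/335 C=349244416/37268415 E=487424/47235 G=405504/43885] → run B
t=11: vr[B=4096/335 C=349244416/37268415 E=487424/47235 G=405504/43885] → run G
t=12: vr[B=4096/335 C=349244416/37268415 E=487424/47235 G=474112/43885] → run C
t=13: vr[B=4096/335 C=421797376/37268415 E=487424/47235 G=474112/43885] → run E
t=14: vr[B=4096/335 C=421797376/37268415 G=474112/43885] → run G
t=15: vr[B=4096/335 C=421797376/37268415 G=108544/8777] → run C
t=16: vr[B=4096/335 C=494350336/37268415 G=108544/8777] → run B
t=17: vr[B=1024/67 C=494350336/37268415 G=108544/8777] → run G
t=18: vr[B=1024/67 C=494350336/37268415 G=611328/43885] → run C
t=19: vr[B=1024/67 C=566903296/37268415 G=611328/43885] → run G
t=20: vr[B=1024/67 C=566903296/37268415] → run C
t=21: vr[B=1024/67] → run B
t=22: (idle)
t=23: (idle)
t=24: (idle)
t=25: (idle)
t=26: (idle)

vruntime(G, start of tick 19) = 611328/43885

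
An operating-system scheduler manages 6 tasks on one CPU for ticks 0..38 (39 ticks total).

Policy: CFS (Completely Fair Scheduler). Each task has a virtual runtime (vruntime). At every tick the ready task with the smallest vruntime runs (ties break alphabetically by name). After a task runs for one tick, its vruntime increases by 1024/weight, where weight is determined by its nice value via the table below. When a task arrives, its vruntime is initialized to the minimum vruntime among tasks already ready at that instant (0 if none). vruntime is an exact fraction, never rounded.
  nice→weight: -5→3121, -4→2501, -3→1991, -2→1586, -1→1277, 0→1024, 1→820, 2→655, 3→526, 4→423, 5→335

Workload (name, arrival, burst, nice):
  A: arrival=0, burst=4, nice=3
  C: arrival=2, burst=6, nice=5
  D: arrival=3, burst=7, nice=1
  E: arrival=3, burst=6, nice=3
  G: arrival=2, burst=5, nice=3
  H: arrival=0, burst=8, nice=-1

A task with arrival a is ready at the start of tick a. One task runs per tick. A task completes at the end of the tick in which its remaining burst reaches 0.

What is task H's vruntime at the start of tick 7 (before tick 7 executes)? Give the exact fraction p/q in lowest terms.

t=0: vr[A=0 H=0] → run A
t=1: vr[A=512/263 H=0] → run H
t=2: vr[A=512/263 C=1024/1277 G=1024/1277 H=1024/1277] → run C
t=3: vr[A=512/263 C=1650688/427795 D=1024/1277 E=1024/1277 G=1024/1277 H=1024/1277] → run D
t=4: vr[A=512/263 C=1650688/427795 D=536832/261785 E=1024/1277 G=1024/1277 H=1024/1277] → run E
t=5: vr[A=512/263 C=1650688/427795 D=536832/261785 E=923136/335851 G=1024/1277 H=1024/1277] → run G
t=6: vr[A=512/263 C=1650688/427795 D=536832/261785 E=923136/335851 G=923136/335851 H=1024/1277] → run H
t=7: vr[A=512/263 C=1650688/427795 D=536832/261785 E=923136/335851 G=923136/335851 H=2048/1277] → run H
t=8: vr[A=512/263 C=1650688/427795 D=536832/261785 E=923136/335851 G=923136/335851 H=3072/1277] → run A
t=9: vr[A=1024/263 C=1650688/427795 D=536832/261785 E=923136/335851 G=923136/335851 H=3072/1277] → run D
t=10: vr[A=1024/263 C=1650688/427795 D=863744/261785 E=923136/335851 G=923136/335851 H=3072/1277] → run H
t=11: vr[A=1024/263 C=1650688/427795 D=863744/261785 E=923136/335851 G=923136/335851 H=4096/1277] → run E
t=12: vr[A=1024/263 C=1650688/427795 D=863744/261785 E=1576960/335851 G=923136/335851 H=4096/1277] → run G
t=13: vr[A=1024/263 C=1650688/427795 D=863744/261785 E=1576960/335851 G=1576960/335851 H=4096/1277] → run H
t=14: vr[A=1024/263 C=1650688/427795 D=863744/261785 E=1576960/335851 G=1576960/335851 H=5120/1277] → run D
t=15: vr[A=1024/263 C=1650688/427795 D=1190656/261785 E=1576960/335851 G=1576960/335851 H=5120/1277] → run C
t=16: vr[A=1024/263 C=2958336/427795 D=1190656/261785 E=1576960/335851 G=1576960/335851 H=5120/1277] → run A
t=17: vr[A=1536/263 C=2958336/427795 D=1190656/261785 E=1576960/335851 G=1576960/335851 H=5120/1277] → run H
t=18: vr[A=1536/263 C=2958336/427795 D=1190656/261785 E=1576960/335851 G=1576960/335851 H=6144/1277] → run D
t=19: vr[A=1536/263 C=2958336/427795 D=1517568/261785 E=1576960/335851 G=1576960/335851 H=6144/1277] → run E
t=20: vr[A=1536/263 C=2958336/427795 D=1517568/261785 E=2230784/335851 G=1576960/335851 H=6144/1277] → run G
t=21: vr[A=1536/263 C=2958336/427795 D=1517568/261785 E=2230784/335851 G=2230784/335851 H=6144/1277] → run H
t=22: vr[A=1536/263 C=2958336/427795 D=1517568/261785 E=2230784/335851 G=2230784/335851 H=7168/1277] → run H
t=23: vr[A=1536/263 C=2958336/427795 D=1517568/261785 E=2230784/335851 G=2230784/335851] → run D
t=24: vr[A=1536/263 C=2958336/427795 D=368896/52357 E=2230784/335851 G=2230784/335851] → run A
t=25: vr[C=2958336/427795 D=368896/52357 E=2230784/335851 G=2230784/335851] → run E
t=26: vr[C=2958336/427795 D=368896/52357 E=2884608/335851 G=2230784/335851] → run G
t=27: vr[C=2958336/427795 D=368896/52357 E=2884608/335851 G=2884608/335851] → run C
t=28: vr[C=4265984/427795 D=368896/52357 E=2884608/335851 G=2884608/335851] → run D
t=29: vr[C=4265984/427795 D=2171392/261785 E=2884608/335851 G=2884608/335851] → run D
t=30: vr[C=4265984/427795 E=2884608/335851 G=2884608/335851] → run E
t=31: vr[C=4265984/427795 E=3538432/335851 G=2884608/335851] → run G
t=32: vr[C=4265984/427795 E=3538432/335851] → run C
t=33: vr[C=5573632/427795 E=3538432/335851] → run E
t=34: vr[C=5573632/427795] → run C
t=35: vr[C=1376256/85559] → run C
t=36: (idle)
t=37: (idle)
t=38: (idle)

vruntime(H, start of tick 7) = 2048/1277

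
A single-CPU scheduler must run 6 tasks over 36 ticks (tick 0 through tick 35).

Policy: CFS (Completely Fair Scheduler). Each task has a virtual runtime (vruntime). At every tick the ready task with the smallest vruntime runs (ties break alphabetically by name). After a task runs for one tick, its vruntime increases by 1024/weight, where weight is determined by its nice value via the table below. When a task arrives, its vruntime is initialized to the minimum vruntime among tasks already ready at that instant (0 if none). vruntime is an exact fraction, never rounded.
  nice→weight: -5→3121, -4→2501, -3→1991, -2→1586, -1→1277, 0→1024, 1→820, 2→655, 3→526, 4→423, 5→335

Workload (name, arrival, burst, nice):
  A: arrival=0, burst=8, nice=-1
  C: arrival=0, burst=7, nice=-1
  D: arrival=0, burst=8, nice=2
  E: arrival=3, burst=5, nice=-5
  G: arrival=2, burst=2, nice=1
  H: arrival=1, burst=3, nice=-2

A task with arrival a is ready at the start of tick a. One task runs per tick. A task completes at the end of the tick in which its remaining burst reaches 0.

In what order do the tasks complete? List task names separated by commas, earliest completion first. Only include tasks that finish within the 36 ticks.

t=0: vr[A=0 C=0 D=0] → run A
t=1: vr[A=1024/1277 C=0 D=0 H=0] → run C
t=2: vr[A=1024/1277 C=1024/1277 D=0 G=0 H=0] → run D
t=3: vr[A=1024/1277 C=1024/1277 D=1024/655 E=0 G=0 H=0] → run E
t=4: vr[A=1024/1277 C=1024/1277 D=1024/655 E=1024/3121 G=0 H=0] → run G
t=5: vr[A=1024/1277 C=1024/1277 D=1024/655 E=1024/3121 G=256/205 H=0] → run H
t=6: vr[A=1024/1277 C=1024/1277 D=1024/655 E=1024/3121 G=256/205 H=512/793] → run E
t=7: vr[A=1024/1277 C=1024/1277 D=1024/655 E=2048/3121 G=256/205 H=512/793] → run H
t=8: vr[A=1024/1277 C=1024/1277 D=1024/655 E=2048/3121 G=256/205 H=1024/793] → run E
t=9: vr[A=1024/1277 C=1024/1277 D=1024/655 E=3072/3121 G=256/205 H=1024/793] → run A
t=10: vr[A=2048/1277 C=1024/1277 D=1024/655 E=3072/3121 G=256/205 H=1024/793] → run C
t=11: vr[A=2048/1277 C=2048/1277 D=1024/655 E=3072/3121 G=256/205 H=1024/793] → run E
t=12: vr[A=2048/1277 C=2048/1277 D=1024/655 E=4096/3121 G=256/205 H=1024/793] → run G
t=13: vr[A=2048/1277 C=2048/1277 D=1024/655 E=4096/3121 H=1024/793] → run H
t=14: vr[A=2048/1277 C=2048/1277 D=1024/655 E=4096/3121] → run E
t=15: vr[A=2048/1277 C=2048/1277 D=1024/655] → run D
t=16: vr[A=2048/1277 C=2048/1277 D=2048/655] → run A
t=17: vr[A=3072/1277 C=2048/1277 D=2048/655] → run C
t=18: vr[A=3072/1277 C=3072/1277 D=2048/655] → run A
t=19: vr[A=4096/1277 C=3072/1277 D=2048/655] → run C
t=20: vr[A=4096/1277 C=4096/1277 D=2048/655] → run D
t=21: vr[A=4096/1277 C=4096/1277 D=3072/655] → run A
t=22: vr[A=5120/1277 C=4096/1277 D=3072/655] → run C
t=23: vr[A=5120/1277 C=5120/1277 D=3072/655] → run A
t=24: vr[A=6144/1277 C=5120/1277 D=3072/655] → run C
t=25: vr[A=6144/1277 C=6144/1277 D=3072/655] → run D
t=26: vr[A=6144/1277 C=6144/1277 D=4096/655] → run A
t=27: vr[A=7168/1277 C=6144/1277 D=4096/655] → run C
t=28: vr[A=7168/1277 D=4096/655] → run A
t=29: vr[D=4096/655] → run D
t=30: vr[D=1024/131] → run D
t=31: vr[D=6144/655] → run D
t=32: vr[D=7168/655] → run D
t=33: (idle)
t=34: (idle)
t=35: (idle)

completion order = G, H, E, C, A, D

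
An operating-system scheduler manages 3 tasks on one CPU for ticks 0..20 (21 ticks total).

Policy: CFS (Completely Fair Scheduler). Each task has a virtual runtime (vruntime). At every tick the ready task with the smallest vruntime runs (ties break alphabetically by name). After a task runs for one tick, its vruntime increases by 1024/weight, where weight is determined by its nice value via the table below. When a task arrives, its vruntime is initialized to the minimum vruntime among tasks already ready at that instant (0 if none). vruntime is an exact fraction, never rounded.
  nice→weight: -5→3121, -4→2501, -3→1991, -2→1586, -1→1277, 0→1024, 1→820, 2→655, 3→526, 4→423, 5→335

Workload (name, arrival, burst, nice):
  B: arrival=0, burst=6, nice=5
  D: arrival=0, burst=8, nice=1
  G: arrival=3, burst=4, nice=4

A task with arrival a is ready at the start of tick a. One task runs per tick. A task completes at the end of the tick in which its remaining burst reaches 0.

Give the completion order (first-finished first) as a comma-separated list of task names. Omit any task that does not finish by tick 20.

t=0: vr[B=0 D=0] → run B
t=1: vr[B=1024/335 D=0] → run D
t=2: vr[B=1024/335 D=256/205] → run D
t=3: vr[B=1024/335 D=512/205 G=512/205] → run D
t=4: vr[B=1024/335 D=768/205 G=512/205] → run G
t=5: vr[B=1024/335 D=768/205 G=426496/86715] → run B
t=6: vr[B=2048/335 D=768/205 G=426496/86715] → run D
t=7: vr[B=2048/335 D=1024/205 G=426496/86715] → run G
t=8: vr[B=2048/335 D=1024/205 G=636416/86715] → run D
t=9: vr[B=2048/335 D=256/41 G=636416/86715] → run B
t=10: vr[B=3072/335 D=256/41 G=636416/86715] → run D
t=11: vr[B=3072/335 D=1536/205 G=636416/86715] → run G
t=12: vr[B=3072/335 D=1536/205 G=282112/28905] → run D
t=13: vr[B=3072/335 D=1792/205 G=282112/28905] → run D
t=14: vr[B=3072/335 G=282112/28905] → run B
t=15: vr[B=4096/335 G=282112/28905] → run G
t=16: vr[B=4096/335] → run B
t=17: vr[B=1024/67] → run B
t=18: (idle)
t=19: (idle)
t=20: (idle)

completion order = D, G, B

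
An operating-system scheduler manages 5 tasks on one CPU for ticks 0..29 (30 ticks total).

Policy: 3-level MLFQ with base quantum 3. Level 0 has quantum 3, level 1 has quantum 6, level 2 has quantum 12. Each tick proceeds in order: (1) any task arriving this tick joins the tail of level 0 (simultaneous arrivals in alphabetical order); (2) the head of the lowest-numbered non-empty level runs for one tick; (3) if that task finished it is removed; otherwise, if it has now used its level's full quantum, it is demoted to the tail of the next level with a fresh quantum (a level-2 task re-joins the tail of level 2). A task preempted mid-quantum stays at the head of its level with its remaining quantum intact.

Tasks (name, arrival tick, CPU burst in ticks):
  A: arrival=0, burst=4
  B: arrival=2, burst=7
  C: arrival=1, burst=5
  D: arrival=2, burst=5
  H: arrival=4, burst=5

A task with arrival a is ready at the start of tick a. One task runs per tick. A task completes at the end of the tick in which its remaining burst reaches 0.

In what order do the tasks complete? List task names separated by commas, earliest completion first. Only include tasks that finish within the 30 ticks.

completion order = A, C, B, D, H

t=0: L0/L1/L2 = A/-/- → run A
t=1: L0/L1/L2 = AC/-/- → run A
t=2: L0/L1/L2 = ACBD/-/- → run A
t=3: L0/L1/L2 = CBD/A/- → run C
t=4: L0/L1/L2 = CBDH/A/- → run C
t=5: L0/L1/L2 = CBDH/A/- → run C
t=6: L0/L1/L2 = BDH/AC/- → run B
t=7: L0/L1/L2 = BDH/AC/- → run B
t=8: L0/L1/L2 = BDH/AC/- → run B
t=9: L0/L1/L2 = DH/ACB/- → run D
t=10: L0/L1/L2 = DH/ACB/- → run D
t=11: L0/L1/L2 = DH/ACB/- → run D
t=12: L0/L1/L2 = H/ACBD/- → run H
t=13: L0/L1/L2 = H/ACBD/- → run H
t=14: L0/L1/L2 = H/ACBD/- → run H
t=15: L0/L1/L2 = -/ACBDH/- → run A
t=16: L0/L1/L2 = -/CBDH/- → run C
t=17: L0/L1/L2 = -/CBDH/- → run C
t=18: L0/L1/L2 = -/BDH/- → run B
t=19: L0/L1/L2 = -/BDH/- → run B
t=20: L0/L1/L2 = -/BDH/- → run B
t=21: L0/L1/L2 = -/BDH/- → run B
t=22: L0/L1/L2 = -/DH/- → run D
t=23: L0/L1/L2 = -/DH/- → run D
t=24: L0/L1/L2 = -/H/- → run H
t=25: L0/L1/L2 = -/H/- → run H
t=26: (idle)
t=27: (idle)
t=28: (idle)
t=29: (idle)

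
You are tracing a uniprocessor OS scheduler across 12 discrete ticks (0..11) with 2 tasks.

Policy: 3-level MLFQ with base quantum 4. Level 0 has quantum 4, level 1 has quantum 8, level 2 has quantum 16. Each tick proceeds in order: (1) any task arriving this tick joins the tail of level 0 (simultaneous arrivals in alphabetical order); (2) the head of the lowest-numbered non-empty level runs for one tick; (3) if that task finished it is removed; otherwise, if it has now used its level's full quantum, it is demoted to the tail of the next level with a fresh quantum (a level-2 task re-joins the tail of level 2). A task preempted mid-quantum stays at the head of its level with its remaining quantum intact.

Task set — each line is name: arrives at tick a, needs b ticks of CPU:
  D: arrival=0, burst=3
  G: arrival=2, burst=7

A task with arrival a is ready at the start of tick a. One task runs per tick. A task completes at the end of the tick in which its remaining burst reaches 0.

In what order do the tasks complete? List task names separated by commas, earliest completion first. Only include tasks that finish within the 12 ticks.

t=0: L0/L1/L2 = D/-/- → run D
t=1: L0/L1/L2 = D/-/- → run D
t=2: L0/L1/L2 = DG/-/- → run D
t=3: L0/L1/L2 = G/-/- → run G
t=4: L0/L1/L2 = G/-/- → run G
t=5: L0/L1/L2 = G/-/- → run G
t=6: L0/L1/L2 = G/-/- → run G
t=7: L0/L1/L2 = -/G/- → run G
t=8: L0/L1/L2 = -/G/- → run G
t=9: L0/L1/L2 = -/G/- → run G
t=10: (idle)
t=11: (idle)

completion order = D, G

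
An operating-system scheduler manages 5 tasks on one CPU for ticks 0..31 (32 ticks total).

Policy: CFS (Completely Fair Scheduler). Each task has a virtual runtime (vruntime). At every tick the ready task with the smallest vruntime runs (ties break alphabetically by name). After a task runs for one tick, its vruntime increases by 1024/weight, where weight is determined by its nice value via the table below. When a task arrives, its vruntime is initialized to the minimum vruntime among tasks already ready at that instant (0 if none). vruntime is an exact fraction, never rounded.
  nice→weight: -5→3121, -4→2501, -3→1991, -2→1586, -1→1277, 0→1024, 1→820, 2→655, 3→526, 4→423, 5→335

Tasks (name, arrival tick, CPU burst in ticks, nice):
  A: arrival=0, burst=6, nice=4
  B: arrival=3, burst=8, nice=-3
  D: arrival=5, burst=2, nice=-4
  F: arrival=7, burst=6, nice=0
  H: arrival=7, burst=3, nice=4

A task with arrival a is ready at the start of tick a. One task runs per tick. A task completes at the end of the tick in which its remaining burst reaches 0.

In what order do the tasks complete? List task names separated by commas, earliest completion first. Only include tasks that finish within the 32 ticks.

completion order = D, B, A, H, F

t=0: vr[A=0] → run A
t=1: vr[A=1024/423] → run A
t=2: vr[A=2048/423] → run A
t=3: vr[A=1024/141 B=1024/141] → run A
t=4: vr[A=4096/423 B=1024/141] → run B
t=5: vr[A=4096/423 B=2183168/280731 D=2183168/280731] → run B
t=6: vr[A=4096/423 B=2327552/280731 D=2183168/280731] → run D
t=7: vr[A=4096/423 B=2327552/280731 D=5747571712/702108231 F=5747571712/702108231 H=5747571712/702108231] → run D
t=8: vr[A=4096/423 B=2327552/280731 F=5747571712/702108231 H=5747571712/702108231] → run F
t=9: vr[A=4096/423 B=2327552/280731 F=6449679943/702108231 H=5747571712/702108231] → run H
t=10: vr[A=4096/423 B=2327552/280731 F=6449679943/702108231 H=22341713920/2106324693] → run B
t=11: vr[A=4096/423 B=2471936/280731 F=6449679943/702108231 H=22341713920/2106324693] → run B
t=12: vr[A=4096/423 B=2616320/280731 F=6449679943/702108231 H=22341713920/2106324693] → run F
t=13: vr[A=4096/423 B=2616320/280731 F=7151788174/702108231 H=22341713920/2106324693] → run B
t=14: vr[A=4096/423 B=2760704/280731 F=7151788174/702108231 H=22341713920/2106324693] → run A
t=15: vr[A=5120/423 B=2760704/280731 F=7151788174/702108231 H=22341713920/2106324693] → run B
t=16: vr[A=5120/423 B=2905088/280731 F=7151788174/702108231 H=22341713920/2106324693] → run F
t=17: vr[A=5120/423 B=2905088/280731 F=7853896405/702108231 H=22341713920/2106324693] → run B
t=18: vr[A=5120/423 B=3049472/280731 F=7853896405/702108231 H=22341713920/2106324693] → run H
t=19: vr[A=5120/423 B=3049472/280731 F=7853896405/702108231 H=27440712704/2106324693] → run B
t=20: vr[A=5120/423 F=7853896405/702108231 H=27440712704/2106324693] → run F
t=21: vr[A=5120/423 F=8556004636/702108231 H=27440712704/2106324693] → run A
t=22: vr[F=8556004636/702108231 H=27440712704/2106324693] → run F
t=23: vr[F=9258112867/702108231 H=27440712704/2106324693] → run H
t=24: vr[F=9258112867/702108231] → run F
t=25: (idle)
t=26: (idle)
t=27: (idle)
t=28: (idle)
t=29: (idle)
t=30: (idle)
t=31: (idle)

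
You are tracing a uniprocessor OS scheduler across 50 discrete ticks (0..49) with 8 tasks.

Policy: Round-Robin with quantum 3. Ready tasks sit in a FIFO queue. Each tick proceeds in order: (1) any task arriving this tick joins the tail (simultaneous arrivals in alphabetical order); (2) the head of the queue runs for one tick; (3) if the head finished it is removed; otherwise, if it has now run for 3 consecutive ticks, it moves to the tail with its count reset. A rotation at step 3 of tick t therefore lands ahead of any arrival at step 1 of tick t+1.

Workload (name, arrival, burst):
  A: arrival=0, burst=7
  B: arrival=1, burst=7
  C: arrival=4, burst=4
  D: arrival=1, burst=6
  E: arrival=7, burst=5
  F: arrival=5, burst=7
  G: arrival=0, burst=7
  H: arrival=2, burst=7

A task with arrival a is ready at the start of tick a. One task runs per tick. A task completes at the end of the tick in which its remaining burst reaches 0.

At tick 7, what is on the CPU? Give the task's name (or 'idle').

running at tick 7 = B

t=0: queue=[A,G] q_used=0 → run A
t=1: queue=[A,G,B,D] q_used=1 → run A
t=2: queue=[A,G,B,D,H] q_used=2 → run A
t=3: queue=[G,B,D,H,A] q_used=0 → run G
t=4: queue=[G,B,D,H,A,C] q_used=1 → run G
t=5: queue=[G,B,D,H,A,C,F] q_used=2 → run G
t=6: queue=[B,D,H,A,C,F,G] q_used=0 → run B
t=7: queue=[B,D,H,A,C,F,G,E] q_used=1 → run B
t=8: queue=[B,D,H,A,C,F,G,E] q_used=2 → run B
t=9: queue=[D,H,A,C,F,G,E,B] q_used=0 → run D
t=10: queue=[D,H,A,C,F,G,E,B] q_used=1 → run D
t=11: queue=[D,H,A,C,F,G,E,B] q_used=2 → run D
t=12: queue=[H,A,C,F,G,E,B,D] q_used=0 → run H
t=13: queue=[H,A,C,F,G,E,B,D] q_used=1 → run H
t=14: queue=[H,A,C,F,G,E,B,D] q_used=2 → run H
t=15: queue=[A,C,F,G,E,B,D,H] q_used=0 → run A
t=16: queue=[A,C,F,G,E,B,D,H] q_used=1 → run A
t=17: queue=[A,C,F,G,E,B,D,H] q_used=2 → run A
t=18: queue=[C,F,G,E,B,D,H,A] q_used=0 → run C
t=19: queue=[C,F,G,E,B,D,H,A] q_used=1 → run C
t=20: queue=[C,F,G,E,B,D,H,A] q_used=2 → run C
t=21: queue=[F,G,E,B,D,H,A,C] q_used=0 → run F
t=22: queue=[F,G,E,B,D,H,A,C] q_used=1 → run F
t=23: queue=[F,G,E,B,D,H,A,C] q_used=2 → run F
t=24: queue=[G,E,B,D,H,A,C,F] q_used=0 → run G
t=25: queue=[G,E,B,D,H,A,C,F] q_used=1 → run G
t=26: queue=[G,E,B,D,H,A,C,F] q_used=2 → run G
t=27: queue=[E,B,D,H,A,C,F,G] q_used=0 → run E
t=28: queue=[E,B,D,H,A,C,F,G] q_used=1 → run E
t=29: queue=[E,B,D,H,A,C,F,G] q_used=2 → run E
t=30: queue=[B,D,H,A,C,F,G,E] q_used=0 → run B
t=31: queue=[B,D,H,A,C,F,G,E] q_used=1 → run B
t=32: queue=[B,D,H,A,C,F,G,E] q_used=2 → run B
t=33: queue=[D,H,A,C,F,G,E,B] q_used=0 → run D
t=34: queue=[D,H,A,C,F,G,E,B] q_used=1 → run D
t=35: queue=[D,H,A,C,F,G,E,B] q_used=2 → run D
t=36: queue=[H,A,C,F,G,E,B] q_used=0 → run H
t=37: queue=[H,A,C,F,G,E,B] q_used=1 → run H
t=38: queue=[H,A,C,F,G,E,B] q_used=2 → run H
t=39: queue=[A,C,F,G,E,B,H] q_used=0 → run A
t=40: queue=[C,F,G,E,B,H] q_used=0 → run C
t=41: queue=[F,G,E,B,H] q_used=0 → run F
t=42: queue=[F,G,E,B,H] q_used=1 → run F
t=43: queue=[F,G,E,B,H] q_used=2 → run F
t=44: queue=[G,E,B,H,F] q_used=0 → run G
t=45: queue=[E,B,H,F] q_used=0 → run E
t=46: queue=[E,B,H,F] q_used=1 → run E
t=47: queue=[B,H,F] q_used=0 → run B
t=48: queue=[H,F] q_used=0 → run H
t=49: queue=[F] q_used=0 → run F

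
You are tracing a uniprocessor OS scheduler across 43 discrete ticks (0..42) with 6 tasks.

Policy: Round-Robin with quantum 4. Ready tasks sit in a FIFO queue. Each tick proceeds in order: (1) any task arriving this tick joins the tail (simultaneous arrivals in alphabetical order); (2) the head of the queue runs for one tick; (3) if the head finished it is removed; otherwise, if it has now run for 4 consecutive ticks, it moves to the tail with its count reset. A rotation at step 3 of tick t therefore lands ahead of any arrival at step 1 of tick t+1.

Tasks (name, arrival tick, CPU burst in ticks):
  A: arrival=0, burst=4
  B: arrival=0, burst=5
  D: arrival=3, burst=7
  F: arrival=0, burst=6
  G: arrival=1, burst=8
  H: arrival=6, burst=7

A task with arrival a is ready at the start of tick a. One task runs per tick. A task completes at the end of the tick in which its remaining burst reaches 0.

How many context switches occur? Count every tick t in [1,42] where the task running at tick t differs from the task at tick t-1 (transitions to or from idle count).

t=0: queue=[A,B,F] q_used=0 → run A
t=1: queue=[A,B,F,G] q_used=1 → run A
t=2: queue=[A,B,F,G] q_used=2 → run A
t=3: queue=[A,B,F,G,D] q_used=3 → run A
t=4: queue=[B,F,G,D] q_used=0 → run B
t=5: queue=[B,F,G,D] q_used=1 → run B
t=6: queue=[B,F,G,D,H] q_used=2 → run B
t=7: queue=[B,F,G,D,H] q_used=3 → run B
t=8: queue=[F,G,D,H,B] q_used=0 → run F
t=9: queue=[F,G,D,H,B] q_used=1 → run F
t=10: queue=[F,G,D,H,B] q_used=2 → run F
t=11: queue=[F,G,D,H,B] q_used=3 → run F
t=12: queue=[G,D,H,B,F] q_used=0 → run G
t=13: queue=[G,D,H,B,F] q_used=1 → run G
t=14: queue=[G,D,H,B,F] q_used=2 → run G
t=15: queue=[G,D,H,B,F] q_used=3 → run G
t=16: queue=[D,H,B,F,G] q_used=0 → run D
t=17: queue=[D,H,B,F,G] q_used=1 → run D
t=18: queue=[D,H,B,F,G] q_used=2 → run D
t=19: queue=[D,H,B,F,G] q_used=3 → run D
t=20: queue=[H,B,F,G,D] q_used=0 → run H
t=21: queue=[H,B,F,G,D] q_used=1 → run H
t=22: queue=[H,B,F,G,D] q_used=2 → run H
t=23: queue=[H,B,F,G,D] q_used=3 → run H
t=24: queue=[B,F,G,D,H] q_used=0 → run B
t=25: queue=[F,G,D,H] q_used=0 → run F
t=26: queue=[F,G,D,H] q_used=1 → run F
t=27: queue=[G,D,H] q_used=0 → run G
t=28: queue=[G,D,H] q_used=1 → run G
t=29: queue=[G,D,H] q_used=2 → run G
t=30: queue=[G,D,H] q_used=3 → run G
t=31: queue=[D,H] q_used=0 → run D
t=32: queue=[D,H] q_used=1 → run D
t=33: queue=[D,H] q_used=2 → run D
t=34: queue=[H] q_used=0 → run H
t=35: queue=[H] q_used=1 → run H
t=36: queue=[H] q_used=2 → run H
t=37: (idle)
t=38: (idle)
t=39: (idle)
t=40: (idle)
t=41: (idle)
t=42: (idle)

context switches = 11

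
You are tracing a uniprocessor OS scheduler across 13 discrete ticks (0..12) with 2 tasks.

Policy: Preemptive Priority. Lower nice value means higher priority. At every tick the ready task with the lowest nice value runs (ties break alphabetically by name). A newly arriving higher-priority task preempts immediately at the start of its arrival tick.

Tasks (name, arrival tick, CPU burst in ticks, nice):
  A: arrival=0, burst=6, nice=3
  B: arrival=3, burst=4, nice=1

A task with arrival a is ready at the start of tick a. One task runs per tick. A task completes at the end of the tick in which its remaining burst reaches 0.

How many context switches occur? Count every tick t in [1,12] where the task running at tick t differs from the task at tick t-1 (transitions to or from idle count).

t=0: ready={A} → run A
t=1: ready={A} → run A
t=2: ready={A} → run A
t=3: ready={A,B} → run B
t=4: ready={A,B} → run B
t=5: ready={A,B} → run B
t=6: ready={A,B} → run B
t=7: ready={A} → run A
t=8: ready={A} → run A
t=9: ready={A} → run A
t=10: (idle)
t=11: (idle)
t=12: (idle)

context switches = 3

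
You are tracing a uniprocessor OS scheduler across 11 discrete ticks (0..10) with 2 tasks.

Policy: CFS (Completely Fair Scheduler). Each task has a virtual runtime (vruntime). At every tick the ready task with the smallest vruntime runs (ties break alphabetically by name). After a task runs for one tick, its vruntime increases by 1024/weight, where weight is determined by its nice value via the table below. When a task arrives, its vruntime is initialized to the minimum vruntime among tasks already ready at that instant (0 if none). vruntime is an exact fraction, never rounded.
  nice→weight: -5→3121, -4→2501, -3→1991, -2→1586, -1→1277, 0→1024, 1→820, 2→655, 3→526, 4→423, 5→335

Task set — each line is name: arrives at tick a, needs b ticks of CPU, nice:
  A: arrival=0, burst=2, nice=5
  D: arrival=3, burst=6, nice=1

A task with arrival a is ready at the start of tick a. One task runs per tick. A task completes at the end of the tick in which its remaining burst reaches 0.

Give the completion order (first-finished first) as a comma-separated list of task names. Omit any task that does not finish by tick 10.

t=0: vr[A=0] → run A
t=1: vr[A=1024/335] → run A
t=2: (idle)
t=3: vr[D=0] → run D
t=4: vr[D=256/205] → run D
t=5: vr[D=512/205] → run D
t=6: vr[D=768/205] → run D
t=7: vr[D=1024/205] → run D
t=8: vr[D=256/41] → run D
t=9: (idle)
t=10: (idle)

completion order = A, D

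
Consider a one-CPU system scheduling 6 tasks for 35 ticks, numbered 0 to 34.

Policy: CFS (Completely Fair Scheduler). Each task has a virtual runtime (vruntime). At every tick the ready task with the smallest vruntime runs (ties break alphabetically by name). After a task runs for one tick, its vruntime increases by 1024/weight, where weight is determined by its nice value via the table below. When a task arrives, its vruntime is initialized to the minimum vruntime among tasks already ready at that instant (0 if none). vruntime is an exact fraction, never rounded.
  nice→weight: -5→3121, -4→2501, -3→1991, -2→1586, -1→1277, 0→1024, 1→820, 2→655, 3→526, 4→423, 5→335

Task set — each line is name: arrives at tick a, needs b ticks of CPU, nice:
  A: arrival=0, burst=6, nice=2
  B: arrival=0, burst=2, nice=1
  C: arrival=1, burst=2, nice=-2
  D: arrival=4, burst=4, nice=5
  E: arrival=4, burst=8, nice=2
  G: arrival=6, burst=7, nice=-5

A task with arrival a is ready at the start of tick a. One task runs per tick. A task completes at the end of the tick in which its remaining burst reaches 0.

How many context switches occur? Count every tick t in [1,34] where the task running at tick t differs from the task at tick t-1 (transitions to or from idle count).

t=0: vr[A=0 B=0] → run A
t=1: vr[A=1024/655 B=0 C=0] → run B
t=2: vr[A=1024/655 B=256/205 C=0] → run C
t=3: vr[A=1024/655 B=256/205 C=512/793] → run C
t=4: vr[A=1024/655 B=256/205 D=256/205 E=256/205] → run B
t=5: vr[A=1024/655 D=256/205 E=256/205] → run D
t=6: vr[A=1024/655 D=59136/13735 E=256/205 G=256/205] → run E
t=7: vr[A=1024/655 D=59136/13735 E=15104/5371 G=256/205] → run G
t=8: vr[A=1024/655 D=59136/13735 E=15104/5371 G=1008896/639805] → run A
t=9: vr[A=2048/655 D=59136/13735 E=15104/5371 G=1008896/639805] → run G
t=10: vr[A=2048/655 D=59136/13735 E=15104/5371 G=1218816/639805] → run G
t=11: vr[A=2048/655 D=59136/13735 E=15104/5371 G=1428736/639805] → run G
t=12: vr[A=2048/655 D=59136/13735 E=15104/5371 G=1638656/639805] → run G
t=13: vr[A=2048/655 D=59136/13735 E=15104/5371 G=1848576/639805] → run E
t=14: vr[A=2048/655 D=59136/13735 E=117504/26855 G=1848576/639805] → run G
t=15: vr[A=2048/655 D=59136/13735 E=117504/26855 G=2058496/639805] → run A
t=16: vr[A=3072/655 D=59136/13735 E=117504/26855 G=2058496/639805] → run G
t=17: vr[A=3072/655 D=59136/13735 E=117504/26855] → run D
t=18: vr[A=3072/655 D=20224/2747 E=117504/26855] → run E
t=19: vr[A=3072/655 D=20224/2747 E=159488/26855] → run A
t=20: vr[A=4096/655 D=20224/2747 E=159488/26855] → run E
t=21: vr[A=4096/655 D=20224/2747 E=201472/26855] → run A
t=22: vr[A=1024/131 D=20224/2747 E=201472/26855] → run D
t=23: vr[A=1024/131 D=143104/13735 E=201472/26855] → run E
t=24: vr[A=1024/131 D=143104/13735 E=243456/26855] → run A
t=25: vr[D=143104/13735 E=243456/26855] → run E
t=26: vr[D=143104/13735 E=57088/5371] → run D
t=27: vr[E=57088/5371] → run E
t=28: vr[E=327424/26855] → run E
t=29: (idle)
t=30: (idle)
t=31: (idle)
t=32: (idle)
t=33: (idle)
t=34: (idle)

context switches = 24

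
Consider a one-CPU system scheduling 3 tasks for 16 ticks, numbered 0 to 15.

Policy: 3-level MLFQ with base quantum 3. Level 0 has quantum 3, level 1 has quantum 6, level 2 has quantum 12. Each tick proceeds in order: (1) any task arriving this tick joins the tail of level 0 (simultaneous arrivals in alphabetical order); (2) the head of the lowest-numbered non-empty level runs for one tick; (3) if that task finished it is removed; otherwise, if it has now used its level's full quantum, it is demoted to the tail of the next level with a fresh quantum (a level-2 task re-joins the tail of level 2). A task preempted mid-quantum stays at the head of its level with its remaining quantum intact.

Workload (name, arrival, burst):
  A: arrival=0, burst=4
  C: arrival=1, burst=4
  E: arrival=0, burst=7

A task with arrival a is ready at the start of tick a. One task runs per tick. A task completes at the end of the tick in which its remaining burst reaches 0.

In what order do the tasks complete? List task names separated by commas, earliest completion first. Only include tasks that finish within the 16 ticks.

completion order = A, E, C

t=0: L0/L1/L2 = AE/-/- → run A
t=1: L0/L1/L2 = AEC/-/- → run A
t=2: L0/L1/L2 = AEC/-/- → run A
t=3: L0/L1/L2 = EC/A/- → run E
t=4: L0/L1/L2 = EC/A/- → run E
t=5: L0/L1/L2 = EC/A/- → run E
t=6: L0/L1/L2 = C/AE/- → run C
t=7: L0/L1/L2 = C/AE/- → run C
t=8: L0/L1/L2 = C/AE/- → run C
t=9: L0/L1/L2 = -/AEC/- → run A
t=10: L0/L1/L2 = -/EC/- → run E
t=11: L0/L1/L2 = -/EC/- → run E
t=12: L0/L1/L2 = -/EC/- → run E
t=13: L0/L1/L2 = -/EC/- → run E
t=14: L0/L1/L2 = -/C/- → run C
t=15: (idle)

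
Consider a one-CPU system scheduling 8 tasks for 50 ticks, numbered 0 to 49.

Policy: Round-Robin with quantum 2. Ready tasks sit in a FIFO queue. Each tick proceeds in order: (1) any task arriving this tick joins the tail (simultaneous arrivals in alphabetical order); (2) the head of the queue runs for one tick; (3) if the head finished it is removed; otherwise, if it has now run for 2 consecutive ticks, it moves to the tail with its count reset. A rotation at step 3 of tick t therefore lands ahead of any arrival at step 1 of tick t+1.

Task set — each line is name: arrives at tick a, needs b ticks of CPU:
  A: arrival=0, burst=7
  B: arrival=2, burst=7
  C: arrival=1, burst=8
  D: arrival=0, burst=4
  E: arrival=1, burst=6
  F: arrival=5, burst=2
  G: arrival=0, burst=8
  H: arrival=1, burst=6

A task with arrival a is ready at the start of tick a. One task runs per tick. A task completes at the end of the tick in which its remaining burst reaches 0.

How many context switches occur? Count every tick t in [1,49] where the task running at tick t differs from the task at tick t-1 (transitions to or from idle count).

t=0: queue=[A,D,G] q_used=0 → run A
t=1: queue=[A,D,G,C,E,H] q_used=1 → run A
t=2: queue=[D,G,C,E,H,A,B] q_used=0 → run D
t=3: queue=[D,G,C,E,H,A,B] q_used=1 → run D
t=4: queue=[G,C,E,H,A,B,D] q_used=0 → run G
t=5: queue=[G,C,E,H,A,B,D,F] q_used=1 → run G
t=6: queue=[C,E,H,A,B,D,F,G] q_used=0 → run C
t=7: queue=[C,E,H,A,B,D,F,G] q_used=1 → run C
t=8: queue=[E,H,A,B,D,F,G,C] q_used=0 → run E
t=9: queue=[E,H,A,B,D,F,G,C] q_used=1 → run E
t=10: queue=[H,A,B,D,F,G,C,E] q_used=0 → run H
t=11: queue=[H,A,B,D,F,G,C,E] q_used=1 → run H
t=12: queue=[A,B,D,F,G,C,E,H] q_used=0 → run A
t=13: queue=[A,B,D,F,G,C,E,H] q_used=1 → run A
t=14: queue=[B,D,F,G,C,E,H,A] q_used=0 → run B
t=15: queue=[B,D,F,G,C,E,H,A] q_used=1 → run B
t=16: queue=[D,F,G,C,E,H,A,B] q_used=0 → run D
t=17: queue=[D,F,G,C,E,H,A,B] q_used=1 → run D
t=18: queue=[F,G,C,E,H,A,B] q_used=0 → run F
t=19: queue=[F,G,C,E,H,A,B] q_used=1 → run F
t=20: queue=[G,C,E,H,A,B] q_used=0 → run G
t=21: queue=[G,C,E,H,A,B] q_used=1 → run G
t=22: queue=[C,E,H,A,B,G] q_used=0 → run C
t=23: queue=[C,E,H,A,B,G] q_used=1 → run C
t=24: queue=[E,H,A,B,G,C] q_used=0 → run E
t=25: queue=[E,H,A,B,G,C] q_used=1 → run E
t=26: queue=[H,A,B,G,C,E] q_used=0 → run H
t=27: queue=[H,A,B,G,C,E] q_used=1 → run H
t=28: queue=[A,B,G,C,E,H] q_used=0 → run A
t=29: queue=[A,B,G,C,E,H] q_used=1 → run A
t=30: queue=[B,G,C,E,H,A] q_used=0 → run B
t=31: queue=[B,G,C,E,H,A] q_used=1 → run B
t=32: queue=[G,C,E,H,A,B] q_used=0 → run G
t=33: queue=[G,C,E,H,A,B] q_used=1 → run G
t=34: queue=[C,E,H,A,B,G] q_used=0 → run C
t=35: queue=[C,E,H,A,B,G] q_used=1 → run C
t=36: queue=[E,H,A,B,G,C] q_used=0 → run E
t=37: queue=[E,H,A,B,G,C] q_used=1 → run E
t=38: queue=[H,A,B,G,C] q_used=0 → run H
t=39: queue=[H,A,B,G,C] q_used=1 → run H
t=40: queue=[A,B,G,C] q_used=0 → run A
t=41: queue=[B,G,C] q_used=0 → run B
t=42: queue=[B,G,C] q_used=1 → run B
t=43: queue=[G,C,B] q_used=0 → run G
t=44: queue=[G,C,B] q_used=1 → run G
t=45: queue=[C,B] q_used=0 → run C
t=46: queue=[C,B] q_used=1 → run C
t=47: queue=[B] q_used=0 → run B
t=48: (idle)
t=49: (idle)

context switches = 25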